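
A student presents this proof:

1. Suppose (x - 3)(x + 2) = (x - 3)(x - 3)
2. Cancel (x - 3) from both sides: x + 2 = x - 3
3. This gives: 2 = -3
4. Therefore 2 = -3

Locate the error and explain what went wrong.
Step 2: Cancel (x - 3) from both sides: x + 2 = x - 3

Step 2 cancels (x - 3) from both sides. This is only valid if (x - 3) ≠ 0, i.e., x ≠ 3. When x = 3, both sides equal zero regardless of the other factors. The correct approach requires considering x = 3 as a separate case.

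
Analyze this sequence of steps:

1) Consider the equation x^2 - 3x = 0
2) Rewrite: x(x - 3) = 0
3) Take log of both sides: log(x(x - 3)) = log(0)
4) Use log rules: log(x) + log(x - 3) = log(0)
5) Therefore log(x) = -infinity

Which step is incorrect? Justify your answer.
Step 3: Take log of both sides: log(x(x - 3)) = log(0)

Step 3 takes the logarithm of both sides, resulting in log(0) on the right side. The logarithm is only defined for positive numbers; log(0) is undefined (approaches negative infinity). This operation is invalid.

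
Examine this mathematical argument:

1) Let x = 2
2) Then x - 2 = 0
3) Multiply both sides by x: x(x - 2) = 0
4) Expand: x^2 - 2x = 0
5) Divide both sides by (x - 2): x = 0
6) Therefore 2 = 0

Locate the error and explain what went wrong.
Step 5: Divide both sides by (x - 2): x = 0

Step 5 divides both sides by (x - 2). However, since x = 2, we have (x - 2) = 0. Division by zero is undefined, making this step invalid.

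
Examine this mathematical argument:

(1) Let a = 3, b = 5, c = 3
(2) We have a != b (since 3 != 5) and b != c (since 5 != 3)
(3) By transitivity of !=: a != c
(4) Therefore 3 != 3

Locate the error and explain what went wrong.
Step 3: By transitivity of !=: a != c

Step 3 incorrectly applies transitivity to the '!=' relation. Transitivity states: if a R b and b R c, then a R c. However, '!=' is not transitive. Counterexample: 3 != 5 and 5 != 3, but 3 = 3 (both equal 3). Transitivity holds for relations like <, <=, =, but not for !=.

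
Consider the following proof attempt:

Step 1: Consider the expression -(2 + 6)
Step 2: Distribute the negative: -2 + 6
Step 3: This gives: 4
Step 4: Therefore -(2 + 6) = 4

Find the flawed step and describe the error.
Step 2: Distribute the negative: -2 + 6

Step 2 incorrectly distributes the negative sign. The correct distribution is -(2 + 6) = -2 - 6 = -8. The negative must be applied to both terms, not just the first. The error treats -(2 + 6) as -2 + 6, which equals 4 instead of -8.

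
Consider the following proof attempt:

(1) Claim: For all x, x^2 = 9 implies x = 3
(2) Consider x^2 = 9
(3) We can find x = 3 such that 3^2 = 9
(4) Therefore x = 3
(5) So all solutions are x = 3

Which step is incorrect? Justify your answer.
Step 4: Therefore x = 3

Step 4 incorrectly concludes that x = 3 is the only solution. The proof shows that x = 3 is A solution (existence), but does not show it is the ONLY solution (uniqueness). In fact, x = -3 is also a solution since (-3)^2 = 9. Finding one solution doesn't prove there are no others.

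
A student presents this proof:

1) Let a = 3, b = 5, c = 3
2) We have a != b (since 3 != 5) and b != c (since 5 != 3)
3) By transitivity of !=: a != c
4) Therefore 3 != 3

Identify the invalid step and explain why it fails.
Step 3: By transitivity of !=: a != c

Step 3 incorrectly applies transitivity to the '!=' relation. Transitivity states: if a R b and b R c, then a R c. However, '!=' is not transitive. Counterexample: 3 != 5 and 5 != 3, but 3 = 3 (both equal 3). Transitivity holds for relations like <, <=, =, but not for !=.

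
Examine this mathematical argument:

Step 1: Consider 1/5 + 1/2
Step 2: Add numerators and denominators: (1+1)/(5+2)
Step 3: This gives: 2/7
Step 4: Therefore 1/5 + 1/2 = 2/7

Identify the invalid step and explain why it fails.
Step 2: Add numerators and denominators: (1+1)/(5+2)

Step 2 incorrectly adds fractions by separately adding numerators and denominators. This is wrong. The correct method requires a common denominator: 1/5 + 1/2 = (1×2 + 1×5)/(5×2) = 7/10 = 7/10. The method used gives 2/7, which is different.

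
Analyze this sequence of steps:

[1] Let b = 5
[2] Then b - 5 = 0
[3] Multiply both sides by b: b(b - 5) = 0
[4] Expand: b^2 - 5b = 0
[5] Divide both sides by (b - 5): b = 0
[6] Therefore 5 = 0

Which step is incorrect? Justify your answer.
Step 5: Divide both sides by (b - 5): b = 0

Step 5 divides both sides by (b - 5). However, since b = 5, we have (b - 5) = 0. Division by zero is undefined, making this step invalid.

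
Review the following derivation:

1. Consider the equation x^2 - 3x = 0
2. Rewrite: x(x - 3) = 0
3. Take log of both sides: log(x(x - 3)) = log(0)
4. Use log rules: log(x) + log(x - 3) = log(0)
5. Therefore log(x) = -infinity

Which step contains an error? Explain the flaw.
Step 3: Take log of both sides: log(x(x - 3)) = log(0)

Step 3 takes the logarithm of both sides, resulting in log(0) on the right side. The logarithm is only defined for positive numbers; log(0) is undefined (approaches negative infinity). This operation is invalid.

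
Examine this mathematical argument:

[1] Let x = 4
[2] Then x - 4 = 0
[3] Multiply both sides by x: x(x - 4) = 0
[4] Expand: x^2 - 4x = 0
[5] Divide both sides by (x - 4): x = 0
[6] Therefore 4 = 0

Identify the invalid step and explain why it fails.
Step 5: Divide both sides by (x - 4): x = 0

Step 5 divides both sides by (x - 4). However, since x = 4, we have (x - 4) = 0. Division by zero is undefined, making this step invalid.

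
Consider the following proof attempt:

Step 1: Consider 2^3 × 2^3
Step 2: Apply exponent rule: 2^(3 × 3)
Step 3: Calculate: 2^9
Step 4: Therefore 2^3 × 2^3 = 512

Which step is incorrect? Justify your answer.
Step 2: Apply exponent rule: 2^(3 × 3)

Step 2 incorrectly states that a^b × a^c = a^(b×c). The correct rule is a^b × a^c = a^(b+c). The actual value is 2^3 × 2^3 = 2^6 = 64, not 2^9 = 512.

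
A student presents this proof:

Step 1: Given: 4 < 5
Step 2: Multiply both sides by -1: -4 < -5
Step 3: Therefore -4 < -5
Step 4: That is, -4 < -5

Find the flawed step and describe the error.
Step 2: Multiply both sides by -1: -4 < -5

Step 2 multiplies both sides by -1 but fails to reverse the inequality sign. When multiplying (or dividing) an inequality by a negative number, the direction must be reversed. Since 4 < 5, we should get -4 > -5, i.e., -4 > -5.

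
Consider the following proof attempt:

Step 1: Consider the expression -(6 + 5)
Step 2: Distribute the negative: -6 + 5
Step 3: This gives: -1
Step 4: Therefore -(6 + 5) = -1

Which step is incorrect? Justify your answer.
Step 2: Distribute the negative: -6 + 5

Step 2 incorrectly distributes the negative sign. The correct distribution is -(6 + 5) = -6 - 5 = -11. The negative must be applied to both terms, not just the first. The error treats -(6 + 5) as -6 + 5, which equals -1 instead of -11.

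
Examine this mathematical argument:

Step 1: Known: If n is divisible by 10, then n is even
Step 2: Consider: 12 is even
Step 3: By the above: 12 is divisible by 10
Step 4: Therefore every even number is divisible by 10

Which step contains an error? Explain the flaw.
Step 3: By the above: 12 is divisible by 10

Step 3 commits the fallacy of affirming the consequent. The known fact 'divisible by 10 → even' does NOT imply 'even → divisible by 10'. That would be the converse, which is false. For example, 12 is even but 12 ÷ 10 = 1.20, which is not an integer.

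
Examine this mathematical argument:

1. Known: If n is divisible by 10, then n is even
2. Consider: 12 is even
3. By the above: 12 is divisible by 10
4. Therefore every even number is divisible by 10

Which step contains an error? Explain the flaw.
Step 3: By the above: 12 is divisible by 10

Step 3 commits the fallacy of affirming the consequent. The known fact 'divisible by 10 → even' does NOT imply 'even → divisible by 10'. That would be the converse, which is false. For example, 12 is even but 12 ÷ 10 = 1.20, which is not an integer.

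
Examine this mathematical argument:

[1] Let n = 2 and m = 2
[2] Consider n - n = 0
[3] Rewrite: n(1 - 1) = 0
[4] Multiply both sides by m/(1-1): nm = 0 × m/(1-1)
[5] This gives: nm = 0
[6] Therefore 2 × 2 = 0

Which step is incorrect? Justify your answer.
Step 4: Multiply both sides by m/(1-1): nm = 0 × m/(1-1)

Step 4 multiplies both sides by m/(1-1). However, 1-1 = 0, so this is multiplication by m/0, which is undefined. We cannot multiply by an undefined expression.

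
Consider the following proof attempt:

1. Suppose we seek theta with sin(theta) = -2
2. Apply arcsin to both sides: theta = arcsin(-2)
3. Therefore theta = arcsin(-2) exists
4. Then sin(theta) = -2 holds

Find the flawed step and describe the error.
Step 2: Apply arcsin to both sides: theta = arcsin(-2)

Step 2 applies arcsin to -2. However, arcsin(x) is only defined for x in [-1, 1] because sin(theta) can only produce values in that range. Since |-2| > 1, arcsin(-2) is undefined. There is no angle whose sine equals -2.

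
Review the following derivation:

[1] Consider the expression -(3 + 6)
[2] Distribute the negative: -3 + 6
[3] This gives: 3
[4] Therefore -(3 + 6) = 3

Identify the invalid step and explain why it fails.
Step 2: Distribute the negative: -3 + 6

Step 2 incorrectly distributes the negative sign. The correct distribution is -(3 + 6) = -3 - 6 = -9. The negative must be applied to both terms, not just the first. The error treats -(3 + 6) as -3 + 6, which equals 3 instead of -9.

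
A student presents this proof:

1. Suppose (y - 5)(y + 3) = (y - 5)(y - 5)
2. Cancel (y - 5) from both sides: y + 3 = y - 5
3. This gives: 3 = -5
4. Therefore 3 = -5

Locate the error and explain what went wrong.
Step 2: Cancel (y - 5) from both sides: y + 3 = y - 5

Step 2 cancels (y - 5) from both sides. This is only valid if (y - 5) ≠ 0, i.e., y ≠ 5. When y = 5, both sides equal zero regardless of the other factors. The correct approach requires considering y = 5 as a separate case.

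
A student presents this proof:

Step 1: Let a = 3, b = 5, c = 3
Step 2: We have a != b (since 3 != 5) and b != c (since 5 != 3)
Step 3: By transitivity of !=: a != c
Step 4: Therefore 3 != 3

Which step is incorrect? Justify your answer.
Step 3: By transitivity of !=: a != c

Step 3 incorrectly applies transitivity to the '!=' relation. Transitivity states: if a R b and b R c, then a R c. However, '!=' is not transitive. Counterexample: 3 != 5 and 5 != 3, but 3 = 3 (both equal 3). Transitivity holds for relations like <, <=, =, but not for !=.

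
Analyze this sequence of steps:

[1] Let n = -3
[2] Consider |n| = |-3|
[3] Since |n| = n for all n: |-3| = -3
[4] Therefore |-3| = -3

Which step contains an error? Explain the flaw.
Step 3: Since |n| = n for all n: |-3| = -3

Step 3 incorrectly states that |n| = n for all n. The correct definition is |n| = n when n >= 0, and |n| = -n when n < 0. Since -3 < 0, we have |-3| = -(-3) = 3, not -3.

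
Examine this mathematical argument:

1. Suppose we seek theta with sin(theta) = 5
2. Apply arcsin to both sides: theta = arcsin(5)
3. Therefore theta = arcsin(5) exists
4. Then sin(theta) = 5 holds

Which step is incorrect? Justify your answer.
Step 2: Apply arcsin to both sides: theta = arcsin(5)

Step 2 applies arcsin to 5. However, arcsin(x) is only defined for x in [-1, 1] because sin(theta) can only produce values in that range. Since |5| > 1, arcsin(5) is undefined. There is no angle whose sine equals 5.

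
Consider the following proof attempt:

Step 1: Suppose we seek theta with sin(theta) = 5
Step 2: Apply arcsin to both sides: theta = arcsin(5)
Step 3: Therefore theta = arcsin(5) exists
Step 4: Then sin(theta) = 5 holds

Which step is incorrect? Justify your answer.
Step 2: Apply arcsin to both sides: theta = arcsin(5)

Step 2 applies arcsin to 5. However, arcsin(x) is only defined for x in [-1, 1] because sin(theta) can only produce values in that range. Since |5| > 1, arcsin(5) is undefined. There is no angle whose sine equals 5.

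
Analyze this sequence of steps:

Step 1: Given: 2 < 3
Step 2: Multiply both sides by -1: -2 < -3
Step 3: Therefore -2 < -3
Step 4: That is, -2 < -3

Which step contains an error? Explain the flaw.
Step 2: Multiply both sides by -1: -2 < -3

Step 2 multiplies both sides by -1 but fails to reverse the inequality sign. When multiplying (or dividing) an inequality by a negative number, the direction must be reversed. Since 2 < 3, we should get -2 > -3, i.e., -2 > -3.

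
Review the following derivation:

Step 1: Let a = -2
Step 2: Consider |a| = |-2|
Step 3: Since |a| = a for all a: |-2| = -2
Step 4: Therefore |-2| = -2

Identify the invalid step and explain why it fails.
Step 3: Since |a| = a for all a: |-2| = -2

Step 3 incorrectly states that |a| = a for all a. The correct definition is |a| = a when a >= 0, and |a| = -a when a < 0. Since -2 < 0, we have |-2| = -(-2) = 2, not -2.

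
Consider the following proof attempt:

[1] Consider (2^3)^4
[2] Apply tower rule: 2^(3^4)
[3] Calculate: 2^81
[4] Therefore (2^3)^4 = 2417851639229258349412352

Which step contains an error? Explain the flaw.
Step 2: Apply tower rule: 2^(3^4)

Step 2 incorrectly states that (a^b)^c = a^(b^c). The correct rule is (a^b)^c = a^(b×c). The actual value is (2^3)^4 = 2^12 = 4096, not 2^81 = 2417851639229258349412352.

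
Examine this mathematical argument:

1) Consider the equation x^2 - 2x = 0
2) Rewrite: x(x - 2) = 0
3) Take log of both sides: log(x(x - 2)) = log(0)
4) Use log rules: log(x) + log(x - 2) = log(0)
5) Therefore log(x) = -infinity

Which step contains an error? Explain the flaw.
Step 3: Take log of both sides: log(x(x - 2)) = log(0)

Step 3 takes the logarithm of both sides, resulting in log(0) on the right side. The logarithm is only defined for positive numbers; log(0) is undefined (approaches negative infinity). This operation is invalid.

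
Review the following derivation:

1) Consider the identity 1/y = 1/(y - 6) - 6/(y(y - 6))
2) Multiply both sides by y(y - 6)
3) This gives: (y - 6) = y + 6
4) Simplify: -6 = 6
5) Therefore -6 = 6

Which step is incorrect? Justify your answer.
Step 3: This gives: (y - 6) = y + 6

Step 3 makes a sign error when clearing denominators. Multiplying -6/(y(y - 6)) by y(y - 6) gives -6, not +6. The correct result is (y - 6) = y - 6, which is trivially true, not (y - 6) = y + 6. (Step 1 is a valid identity: 1/(y - 6) - 6/(y(y - 6)) = (y - 6)/(y(y - 6)) = 1/y.)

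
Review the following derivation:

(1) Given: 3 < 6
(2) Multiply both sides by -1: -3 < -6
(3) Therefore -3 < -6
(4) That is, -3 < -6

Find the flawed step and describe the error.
Step 2: Multiply both sides by -1: -3 < -6

Step 2 multiplies both sides by -1 but fails to reverse the inequality sign. When multiplying (or dividing) an inequality by a negative number, the direction must be reversed. Since 3 < 6, we should get -3 > -6, i.e., -3 > -6.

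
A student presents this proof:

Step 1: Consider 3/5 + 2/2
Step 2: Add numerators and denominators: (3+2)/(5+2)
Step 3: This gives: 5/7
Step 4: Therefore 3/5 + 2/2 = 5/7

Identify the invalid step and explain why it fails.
Step 2: Add numerators and denominators: (3+2)/(5+2)

Step 2 incorrectly adds fractions by separately adding numerators and denominators. This is wrong. The correct method requires a common denominator: 3/5 + 2/2 = (3×2 + 2×5)/(5×2) = 16/10 = 8/5. The method used gives 5/7, which is different.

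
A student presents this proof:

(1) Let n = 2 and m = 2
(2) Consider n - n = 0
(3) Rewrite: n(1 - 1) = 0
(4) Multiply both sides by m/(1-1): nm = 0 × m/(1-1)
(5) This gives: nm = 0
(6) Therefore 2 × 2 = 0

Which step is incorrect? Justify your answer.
Step 4: Multiply both sides by m/(1-1): nm = 0 × m/(1-1)

Step 4 multiplies both sides by m/(1-1). However, 1-1 = 0, so this is multiplication by m/0, which is undefined. We cannot multiply by an undefined expression.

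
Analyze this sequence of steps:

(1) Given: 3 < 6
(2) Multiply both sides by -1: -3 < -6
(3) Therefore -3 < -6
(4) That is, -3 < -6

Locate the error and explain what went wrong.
Step 2: Multiply both sides by -1: -3 < -6

Step 2 multiplies both sides by -1 but fails to reverse the inequality sign. When multiplying (or dividing) an inequality by a negative number, the direction must be reversed. Since 3 < 6, we should get -3 > -6, i.e., -3 > -6.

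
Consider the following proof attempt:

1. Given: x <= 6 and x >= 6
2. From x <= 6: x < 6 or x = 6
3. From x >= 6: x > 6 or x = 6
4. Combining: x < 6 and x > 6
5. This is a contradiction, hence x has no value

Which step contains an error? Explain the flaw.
Step 4: Combining: x < 6 and x > 6

Step 4 incorrectly combines the conditions. From x <= 6 and x >= 6, the intersection is x = 6. The error treats the 'or' cases as 'and' requirements. The correct conclusion is that x = 6 is the unique solution, not that no solution exists.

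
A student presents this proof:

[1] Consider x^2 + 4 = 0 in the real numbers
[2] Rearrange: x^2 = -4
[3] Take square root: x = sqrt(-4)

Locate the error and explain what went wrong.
Step 3: Take square root: x = sqrt(-4)

Step 3 takes the square root of -4, which is negative. In the real number system, the square root of a negative number is undefined. The equation x^2 + 4 = 0 has no real solutions. Square roots of negative numbers only exist in the complex numbers.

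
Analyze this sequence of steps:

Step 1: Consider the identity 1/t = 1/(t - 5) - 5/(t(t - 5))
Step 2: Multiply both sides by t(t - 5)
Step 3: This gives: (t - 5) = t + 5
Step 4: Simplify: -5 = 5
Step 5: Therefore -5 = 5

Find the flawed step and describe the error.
Step 3: This gives: (t - 5) = t + 5

Step 3 makes a sign error when clearing denominators. Multiplying -5/(t(t - 5)) by t(t - 5) gives -5, not +5. The correct result is (t - 5) = t - 5, which is trivially true, not (t - 5) = t + 5. (Step 1 is a valid identity: 1/(t - 5) - 5/(t(t - 5)) = (t - 5)/(t(t - 5)) = 1/t.)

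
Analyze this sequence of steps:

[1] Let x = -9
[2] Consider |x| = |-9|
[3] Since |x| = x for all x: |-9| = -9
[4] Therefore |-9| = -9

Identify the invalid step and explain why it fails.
Step 3: Since |x| = x for all x: |-9| = -9

Step 3 incorrectly states that |x| = x for all x. The correct definition is |x| = x when x >= 0, and |x| = -x when x < 0. Since -9 < 0, we have |-9| = -(-9) = 9, not -9.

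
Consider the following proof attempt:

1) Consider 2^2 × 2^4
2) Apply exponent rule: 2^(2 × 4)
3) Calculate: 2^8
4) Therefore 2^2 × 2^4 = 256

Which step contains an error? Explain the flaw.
Step 2: Apply exponent rule: 2^(2 × 4)

Step 2 incorrectly states that a^b × a^c = a^(b×c). The correct rule is a^b × a^c = a^(b+c). The actual value is 2^2 × 2^4 = 2^6 = 64, not 2^8 = 256.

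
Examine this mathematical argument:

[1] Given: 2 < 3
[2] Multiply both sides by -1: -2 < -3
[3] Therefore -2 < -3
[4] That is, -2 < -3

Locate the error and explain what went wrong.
Step 2: Multiply both sides by -1: -2 < -3

Step 2 multiplies both sides by -1 but fails to reverse the inequality sign. When multiplying (or dividing) an inequality by a negative number, the direction must be reversed. Since 2 < 3, we should get -2 > -3, i.e., -2 > -3.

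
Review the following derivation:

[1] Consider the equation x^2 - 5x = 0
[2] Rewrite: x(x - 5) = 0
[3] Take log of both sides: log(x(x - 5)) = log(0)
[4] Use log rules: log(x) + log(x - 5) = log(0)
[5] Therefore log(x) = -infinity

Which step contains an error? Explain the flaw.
Step 3: Take log of both sides: log(x(x - 5)) = log(0)

Step 3 takes the logarithm of both sides, resulting in log(0) on the right side. The logarithm is only defined for positive numbers; log(0) is undefined (approaches negative infinity). This operation is invalid.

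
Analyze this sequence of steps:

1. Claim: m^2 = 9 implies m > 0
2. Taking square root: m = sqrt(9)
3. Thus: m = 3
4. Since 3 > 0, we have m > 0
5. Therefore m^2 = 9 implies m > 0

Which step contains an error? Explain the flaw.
Step 2: Taking square root: m = sqrt(9)

Step 2 takes the square root and assumes the positive root only. The equation m^2 = 9 actually has two solutions: m = 3 and m = -3. The proof silently assumes m > 0 without justification, then uses this assumption to conclude m > 0, which is circular. The counterexample m = -3 shows the claim is false.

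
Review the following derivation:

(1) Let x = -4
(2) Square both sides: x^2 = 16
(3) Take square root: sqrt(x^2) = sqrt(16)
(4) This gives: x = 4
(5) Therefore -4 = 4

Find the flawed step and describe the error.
Step 4: This gives: x = 4

Step 4 incorrectly states that sqrt(x^2) = x. The correct identity is sqrt(x^2) = |x|. Since x = -4 < 0, we have sqrt(x^2) = |-4| = 4, not x = -4.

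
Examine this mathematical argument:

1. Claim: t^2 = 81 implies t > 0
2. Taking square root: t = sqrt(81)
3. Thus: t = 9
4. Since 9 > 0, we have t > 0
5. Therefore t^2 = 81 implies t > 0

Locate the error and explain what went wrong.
Step 2: Taking square root: t = sqrt(81)

Step 2 takes the square root and assumes the positive root only. The equation t^2 = 81 actually has two solutions: t = 9 and t = -9. The proof silently assumes t > 0 without justification, then uses this assumption to conclude t > 0, which is circular. The counterexample t = -9 shows the claim is false.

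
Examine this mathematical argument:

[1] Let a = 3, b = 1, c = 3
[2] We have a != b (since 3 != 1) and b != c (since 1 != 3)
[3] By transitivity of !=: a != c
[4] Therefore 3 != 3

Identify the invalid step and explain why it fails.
Step 3: By transitivity of !=: a != c

Step 3 incorrectly applies transitivity to the '!=' relation. Transitivity states: if a R b and b R c, then a R c. However, '!=' is not transitive. Counterexample: 3 != 1 and 1 != 3, but 3 = 3 (both equal 3). Transitivity holds for relations like <, <=, =, but not for !=.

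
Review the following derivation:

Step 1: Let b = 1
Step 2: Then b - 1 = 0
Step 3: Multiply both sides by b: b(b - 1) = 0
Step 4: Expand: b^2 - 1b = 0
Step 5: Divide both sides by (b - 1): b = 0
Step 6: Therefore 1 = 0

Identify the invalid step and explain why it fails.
Step 5: Divide both sides by (b - 1): b = 0

Step 5 divides both sides by (b - 1). However, since b = 1, we have (b - 1) = 0. Division by zero is undefined, making this step invalid.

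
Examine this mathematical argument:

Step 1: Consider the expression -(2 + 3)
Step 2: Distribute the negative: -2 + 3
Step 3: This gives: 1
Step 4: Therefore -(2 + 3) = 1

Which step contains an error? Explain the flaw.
Step 2: Distribute the negative: -2 + 3

Step 2 incorrectly distributes the negative sign. The correct distribution is -(2 + 3) = -2 - 3 = -5. The negative must be applied to both terms, not just the first. The error treats -(2 + 3) as -2 + 3, which equals 1 instead of -5.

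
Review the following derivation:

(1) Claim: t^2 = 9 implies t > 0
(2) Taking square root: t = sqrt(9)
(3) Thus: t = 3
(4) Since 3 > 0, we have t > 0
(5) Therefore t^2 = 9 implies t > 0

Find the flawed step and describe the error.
Step 2: Taking square root: t = sqrt(9)

Step 2 takes the square root and assumes the positive root only. The equation t^2 = 9 actually has two solutions: t = 3 and t = -3. The proof silently assumes t > 0 without justification, then uses this assumption to conclude t > 0, which is circular. The counterexample t = -3 shows the claim is false.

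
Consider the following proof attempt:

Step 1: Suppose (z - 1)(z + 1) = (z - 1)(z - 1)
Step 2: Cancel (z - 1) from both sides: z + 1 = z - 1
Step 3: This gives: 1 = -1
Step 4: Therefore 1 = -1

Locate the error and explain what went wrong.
Step 2: Cancel (z - 1) from both sides: z + 1 = z - 1

Step 2 cancels (z - 1) from both sides. This is only valid if (z - 1) ≠ 0, i.e., z ≠ 1. When z = 1, both sides equal zero regardless of the other factors. The correct approach requires considering z = 1 as a separate case.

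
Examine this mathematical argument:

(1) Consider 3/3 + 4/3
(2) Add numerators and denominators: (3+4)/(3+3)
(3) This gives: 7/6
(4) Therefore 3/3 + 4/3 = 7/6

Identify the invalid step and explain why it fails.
Step 2: Add numerators and denominators: (3+4)/(3+3)

Step 2 incorrectly adds fractions by separately adding numerators and denominators. This is wrong. The correct method requires a common denominator: 3/3 + 4/3 = (3×3 + 4×3)/(3×3) = 21/9 = 7/3. The method used gives 7/6, which is different.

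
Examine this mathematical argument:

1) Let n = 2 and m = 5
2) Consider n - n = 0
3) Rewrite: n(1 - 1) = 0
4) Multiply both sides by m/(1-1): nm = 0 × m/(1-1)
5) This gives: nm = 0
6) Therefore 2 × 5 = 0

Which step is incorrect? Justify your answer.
Step 4: Multiply both sides by m/(1-1): nm = 0 × m/(1-1)

Step 4 multiplies both sides by m/(1-1). However, 1-1 = 0, so this is multiplication by m/0, which is undefined. We cannot multiply by an undefined expression.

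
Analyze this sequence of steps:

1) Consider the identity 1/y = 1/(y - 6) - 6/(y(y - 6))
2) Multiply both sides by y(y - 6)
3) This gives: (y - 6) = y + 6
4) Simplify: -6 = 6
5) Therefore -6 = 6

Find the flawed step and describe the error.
Step 3: This gives: (y - 6) = y + 6

Step 3 makes a sign error when clearing denominators. Multiplying -6/(y(y - 6)) by y(y - 6) gives -6, not +6. The correct result is (y - 6) = y - 6, which is trivially true, not (y - 6) = y + 6. (Step 1 is a valid identity: 1/(y - 6) - 6/(y(y - 6)) = (y - 6)/(y(y - 6)) = 1/y.)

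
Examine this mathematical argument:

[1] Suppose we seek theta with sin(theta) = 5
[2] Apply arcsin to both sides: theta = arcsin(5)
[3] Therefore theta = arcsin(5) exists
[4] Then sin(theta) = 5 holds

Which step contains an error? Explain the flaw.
Step 2: Apply arcsin to both sides: theta = arcsin(5)

Step 2 applies arcsin to 5. However, arcsin(x) is only defined for x in [-1, 1] because sin(theta) can only produce values in that range. Since |5| > 1, arcsin(5) is undefined. There is no angle whose sine equals 5.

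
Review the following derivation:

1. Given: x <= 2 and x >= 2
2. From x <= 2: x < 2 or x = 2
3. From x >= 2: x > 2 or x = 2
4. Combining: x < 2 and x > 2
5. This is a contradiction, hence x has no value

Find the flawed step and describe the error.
Step 4: Combining: x < 2 and x > 2

Step 4 incorrectly combines the conditions. From x <= 2 and x >= 2, the intersection is x = 2. The error treats the 'or' cases as 'and' requirements. The correct conclusion is that x = 2 is the unique solution, not that no solution exists.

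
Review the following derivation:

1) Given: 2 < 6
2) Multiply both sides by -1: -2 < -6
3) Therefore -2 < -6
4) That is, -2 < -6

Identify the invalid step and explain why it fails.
Step 2: Multiply both sides by -1: -2 < -6

Step 2 multiplies both sides by -1 but fails to reverse the inequality sign. When multiplying (or dividing) an inequality by a negative number, the direction must be reversed. Since 2 < 6, we should get -2 > -6, i.e., -2 > -6.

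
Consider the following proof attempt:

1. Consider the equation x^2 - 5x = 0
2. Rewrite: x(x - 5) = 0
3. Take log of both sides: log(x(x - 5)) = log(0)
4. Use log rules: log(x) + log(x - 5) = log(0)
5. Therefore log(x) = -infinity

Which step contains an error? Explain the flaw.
Step 3: Take log of both sides: log(x(x - 5)) = log(0)

Step 3 takes the logarithm of both sides, resulting in log(0) on the right side. The logarithm is only defined for positive numbers; log(0) is undefined (approaches negative infinity). This operation is invalid.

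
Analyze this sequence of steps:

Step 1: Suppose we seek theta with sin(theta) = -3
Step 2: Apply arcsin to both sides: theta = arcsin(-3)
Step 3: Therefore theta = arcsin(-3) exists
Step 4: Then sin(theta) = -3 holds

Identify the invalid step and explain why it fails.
Step 2: Apply arcsin to both sides: theta = arcsin(-3)

Step 2 applies arcsin to -3. However, arcsin(x) is only defined for x in [-1, 1] because sin(theta) can only produce values in that range. Since |-3| > 1, arcsin(-3) is undefined. There is no angle whose sine equals -3.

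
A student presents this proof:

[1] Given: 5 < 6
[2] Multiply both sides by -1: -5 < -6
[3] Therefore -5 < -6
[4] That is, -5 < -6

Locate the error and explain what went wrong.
Step 2: Multiply both sides by -1: -5 < -6

Step 2 multiplies both sides by -1 but fails to reverse the inequality sign. When multiplying (or dividing) an inequality by a negative number, the direction must be reversed. Since 5 < 6, we should get -5 > -6, i.e., -5 > -6.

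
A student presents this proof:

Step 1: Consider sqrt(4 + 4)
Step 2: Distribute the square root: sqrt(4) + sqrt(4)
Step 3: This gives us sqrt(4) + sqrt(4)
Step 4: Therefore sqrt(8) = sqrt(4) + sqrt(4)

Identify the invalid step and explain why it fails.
Step 2: Distribute the square root: sqrt(4) + sqrt(4)

Step 2 incorrectly 'distributes' the square root over addition. The square root function does not distribute: sqrt(a + b) ≠ sqrt(a) + sqrt(b). In fact, sqrt(4 + 4) = sqrt(8) ≈ 2.8284, while sqrt(4) + sqrt(4) ≈ 4.0000.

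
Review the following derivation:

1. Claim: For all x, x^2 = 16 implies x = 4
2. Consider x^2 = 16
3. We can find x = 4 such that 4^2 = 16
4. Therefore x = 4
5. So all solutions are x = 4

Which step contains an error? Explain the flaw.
Step 4: Therefore x = 4

Step 4 incorrectly concludes that x = 4 is the only solution. The proof shows that x = 4 is A solution (existence), but does not show it is the ONLY solution (uniqueness). In fact, x = -4 is also a solution since (-4)^2 = 16. Finding one solution doesn't prove there are no others.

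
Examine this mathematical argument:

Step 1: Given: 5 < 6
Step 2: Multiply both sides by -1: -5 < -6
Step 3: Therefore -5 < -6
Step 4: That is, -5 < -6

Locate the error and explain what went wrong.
Step 2: Multiply both sides by -1: -5 < -6

Step 2 multiplies both sides by -1 but fails to reverse the inequality sign. When multiplying (or dividing) an inequality by a negative number, the direction must be reversed. Since 5 < 6, we should get -5 > -6, i.e., -5 > -6.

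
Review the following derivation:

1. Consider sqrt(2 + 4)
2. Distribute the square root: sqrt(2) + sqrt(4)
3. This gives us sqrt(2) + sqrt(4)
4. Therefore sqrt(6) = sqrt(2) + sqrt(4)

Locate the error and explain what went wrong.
Step 2: Distribute the square root: sqrt(2) + sqrt(4)

Step 2 incorrectly 'distributes' the square root over addition. The square root function does not distribute: sqrt(a + b) ≠ sqrt(a) + sqrt(b). In fact, sqrt(2 + 4) = sqrt(6) ≈ 2.4495, while sqrt(2) + sqrt(4) ≈ 3.4142.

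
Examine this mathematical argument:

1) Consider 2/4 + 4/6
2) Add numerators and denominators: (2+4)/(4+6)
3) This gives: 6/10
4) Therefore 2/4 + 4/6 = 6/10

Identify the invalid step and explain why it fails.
Step 2: Add numerators and denominators: (2+4)/(4+6)

Step 2 incorrectly adds fractions by separately adding numerators and denominators. This is wrong. The correct method requires a common denominator: 2/4 + 4/6 = (2×6 + 4×4)/(4×6) = 28/24 = 7/6. The method used gives 6/10, which is different.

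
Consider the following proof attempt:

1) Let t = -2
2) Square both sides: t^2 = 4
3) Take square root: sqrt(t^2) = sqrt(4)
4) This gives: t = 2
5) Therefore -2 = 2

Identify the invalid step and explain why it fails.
Step 4: This gives: t = 2

Step 4 incorrectly states that sqrt(t^2) = t. The correct identity is sqrt(t^2) = |t|. Since t = -2 < 0, we have sqrt(t^2) = |-2| = 2, not t = -2.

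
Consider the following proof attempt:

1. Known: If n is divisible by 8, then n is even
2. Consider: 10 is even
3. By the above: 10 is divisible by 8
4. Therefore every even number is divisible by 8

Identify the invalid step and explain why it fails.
Step 3: By the above: 10 is divisible by 8

Step 3 commits the fallacy of affirming the consequent. The known fact 'divisible by 8 → even' does NOT imply 'even → divisible by 8'. That would be the converse, which is false. For example, 10 is even but 10 ÷ 8 = 1.25, which is not an integer.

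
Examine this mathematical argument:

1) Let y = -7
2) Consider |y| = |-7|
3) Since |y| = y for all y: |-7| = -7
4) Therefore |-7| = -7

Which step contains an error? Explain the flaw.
Step 3: Since |y| = y for all y: |-7| = -7

Step 3 incorrectly states that |y| = y for all y. The correct definition is |y| = y when y >= 0, and |y| = -y when y < 0. Since -7 < 0, we have |-7| = -(-7) = 7, not -7.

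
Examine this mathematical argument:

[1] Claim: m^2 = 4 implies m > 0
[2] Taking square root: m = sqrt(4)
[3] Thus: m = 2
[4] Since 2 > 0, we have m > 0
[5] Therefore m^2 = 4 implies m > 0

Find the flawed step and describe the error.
Step 2: Taking square root: m = sqrt(4)

Step 2 takes the square root and assumes the positive root only. The equation m^2 = 4 actually has two solutions: m = 2 and m = -2. The proof silently assumes m > 0 without justification, then uses this assumption to conclude m > 0, which is circular. The counterexample m = -2 shows the claim is false.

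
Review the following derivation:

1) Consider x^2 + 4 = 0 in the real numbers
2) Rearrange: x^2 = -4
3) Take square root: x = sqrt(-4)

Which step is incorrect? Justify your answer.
Step 3: Take square root: x = sqrt(-4)

Step 3 takes the square root of -4, which is negative. In the real number system, the square root of a negative number is undefined. The equation x^2 + 4 = 0 has no real solutions. Square roots of negative numbers only exist in the complex numbers.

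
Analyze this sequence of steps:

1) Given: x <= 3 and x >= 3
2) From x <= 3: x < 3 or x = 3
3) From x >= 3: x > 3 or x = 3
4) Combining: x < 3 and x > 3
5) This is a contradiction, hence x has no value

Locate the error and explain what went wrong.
Step 4: Combining: x < 3 and x > 3

Step 4 incorrectly combines the conditions. From x <= 3 and x >= 3, the intersection is x = 3. The error treats the 'or' cases as 'and' requirements. The correct conclusion is that x = 3 is the unique solution, not that no solution exists.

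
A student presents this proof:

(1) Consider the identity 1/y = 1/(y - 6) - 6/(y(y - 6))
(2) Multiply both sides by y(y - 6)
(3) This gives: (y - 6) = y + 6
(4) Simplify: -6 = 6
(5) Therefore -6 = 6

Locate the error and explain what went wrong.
Step 3: This gives: (y - 6) = y + 6

Step 3 makes a sign error when clearing denominators. Multiplying -6/(y(y - 6)) by y(y - 6) gives -6, not +6. The correct result is (y - 6) = y - 6, which is trivially true, not (y - 6) = y + 6. (Step 1 is a valid identity: 1/(y - 6) - 6/(y(y - 6)) = (y - 6)/(y(y - 6)) = 1/y.)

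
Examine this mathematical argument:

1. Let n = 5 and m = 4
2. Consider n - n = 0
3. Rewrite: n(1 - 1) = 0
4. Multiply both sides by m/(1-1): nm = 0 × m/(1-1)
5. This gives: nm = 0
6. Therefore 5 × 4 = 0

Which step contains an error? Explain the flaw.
Step 4: Multiply both sides by m/(1-1): nm = 0 × m/(1-1)

Step 4 multiplies both sides by m/(1-1). However, 1-1 = 0, so this is multiplication by m/0, which is undefined. We cannot multiply by an undefined expression.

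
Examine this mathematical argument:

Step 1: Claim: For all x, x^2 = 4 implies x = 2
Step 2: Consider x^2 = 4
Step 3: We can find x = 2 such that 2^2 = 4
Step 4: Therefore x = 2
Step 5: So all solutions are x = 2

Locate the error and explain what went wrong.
Step 4: Therefore x = 2

Step 4 incorrectly concludes that x = 2 is the only solution. The proof shows that x = 2 is A solution (existence), but does not show it is the ONLY solution (uniqueness). In fact, x = -2 is also a solution since (-2)^2 = 4. Finding one solution doesn't prove there are no others.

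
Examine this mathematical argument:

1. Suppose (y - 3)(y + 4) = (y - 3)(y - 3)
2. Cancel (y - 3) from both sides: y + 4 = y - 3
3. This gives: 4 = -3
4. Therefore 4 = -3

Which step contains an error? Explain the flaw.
Step 2: Cancel (y - 3) from both sides: y + 4 = y - 3

Step 2 cancels (y - 3) from both sides. This is only valid if (y - 3) ≠ 0, i.e., y ≠ 3. When y = 3, both sides equal zero regardless of the other factors. The correct approach requires considering y = 3 as a separate case.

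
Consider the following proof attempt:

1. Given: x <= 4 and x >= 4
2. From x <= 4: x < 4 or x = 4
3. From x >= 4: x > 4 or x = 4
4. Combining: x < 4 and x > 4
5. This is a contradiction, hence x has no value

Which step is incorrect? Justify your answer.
Step 4: Combining: x < 4 and x > 4

Step 4 incorrectly combines the conditions. From x <= 4 and x >= 4, the intersection is x = 4. The error treats the 'or' cases as 'and' requirements. The correct conclusion is that x = 4 is the unique solution, not that no solution exists.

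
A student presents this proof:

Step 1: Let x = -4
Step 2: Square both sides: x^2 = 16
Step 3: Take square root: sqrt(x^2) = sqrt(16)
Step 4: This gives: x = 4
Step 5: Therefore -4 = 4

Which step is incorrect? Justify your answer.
Step 4: This gives: x = 4

Step 4 incorrectly states that sqrt(x^2) = x. The correct identity is sqrt(x^2) = |x|. Since x = -4 < 0, we have sqrt(x^2) = |-4| = 4, not x = -4.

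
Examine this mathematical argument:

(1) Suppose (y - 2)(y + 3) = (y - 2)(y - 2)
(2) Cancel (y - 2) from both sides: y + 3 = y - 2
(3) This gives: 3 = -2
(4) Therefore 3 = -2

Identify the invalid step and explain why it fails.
Step 2: Cancel (y - 2) from both sides: y + 3 = y - 2

Step 2 cancels (y - 2) from both sides. This is only valid if (y - 2) ≠ 0, i.e., y ≠ 2. When y = 2, both sides equal zero regardless of the other factors. The correct approach requires considering y = 2 as a separate case.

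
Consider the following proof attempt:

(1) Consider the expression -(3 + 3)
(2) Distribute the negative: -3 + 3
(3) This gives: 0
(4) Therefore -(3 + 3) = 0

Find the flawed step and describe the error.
Step 2: Distribute the negative: -3 + 3

Step 2 incorrectly distributes the negative sign. The correct distribution is -(3 + 3) = -3 - 3 = -6. The negative must be applied to both terms, not just the first. The error treats -(3 + 3) as -3 + 3, which equals 0 instead of -6.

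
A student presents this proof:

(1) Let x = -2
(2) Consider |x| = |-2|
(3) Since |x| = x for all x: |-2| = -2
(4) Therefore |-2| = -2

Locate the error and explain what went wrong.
Step 3: Since |x| = x for all x: |-2| = -2

Step 3 incorrectly states that |x| = x for all x. The correct definition is |x| = x when x >= 0, and |x| = -x when x < 0. Since -2 < 0, we have |-2| = -(-2) = 2, not -2.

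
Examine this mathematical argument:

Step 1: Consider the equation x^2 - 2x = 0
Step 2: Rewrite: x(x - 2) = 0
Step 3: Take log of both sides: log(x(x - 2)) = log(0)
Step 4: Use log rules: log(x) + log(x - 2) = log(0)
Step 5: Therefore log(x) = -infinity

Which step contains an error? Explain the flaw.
Step 3: Take log of both sides: log(x(x - 2)) = log(0)

Step 3 takes the logarithm of both sides, resulting in log(0) on the right side. The logarithm is only defined for positive numbers; log(0) is undefined (approaches negative infinity). This operation is invalid.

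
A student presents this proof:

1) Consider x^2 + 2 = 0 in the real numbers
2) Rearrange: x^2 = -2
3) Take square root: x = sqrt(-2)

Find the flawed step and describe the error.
Step 3: Take square root: x = sqrt(-2)

Step 3 takes the square root of -2, which is negative. In the real number system, the square root of a negative number is undefined. The equation x^2 + 2 = 0 has no real solutions. Square roots of negative numbers only exist in the complex numbers.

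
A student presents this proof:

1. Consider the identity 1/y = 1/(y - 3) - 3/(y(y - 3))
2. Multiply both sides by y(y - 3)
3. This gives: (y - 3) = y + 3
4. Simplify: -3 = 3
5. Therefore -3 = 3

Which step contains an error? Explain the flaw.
Step 3: This gives: (y - 3) = y + 3

Step 3 makes a sign error when clearing denominators. Multiplying -3/(y(y - 3)) by y(y - 3) gives -3, not +3. The correct result is (y - 3) = y - 3, which is trivially true, not (y - 3) = y + 3. (Step 1 is a valid identity: 1/(y - 3) - 3/(y(y - 3)) = (y - 3)/(y(y - 3)) = 1/y.)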